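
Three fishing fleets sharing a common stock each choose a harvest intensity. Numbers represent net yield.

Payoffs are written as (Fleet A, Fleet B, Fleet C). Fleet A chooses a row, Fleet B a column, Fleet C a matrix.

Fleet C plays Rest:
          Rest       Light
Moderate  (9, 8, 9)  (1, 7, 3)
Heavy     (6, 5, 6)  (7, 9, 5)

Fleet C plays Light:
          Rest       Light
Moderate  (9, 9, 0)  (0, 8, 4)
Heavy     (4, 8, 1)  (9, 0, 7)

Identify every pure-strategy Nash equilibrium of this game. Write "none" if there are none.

(Moderate, Rest, Rest)

Fleet A against (Rest, Rest): payoffs 9, 6 → best response Moderate.
Fleet A against (Rest, Light): payoffs 9, 4 → best response Moderate.
Fleet A against (Light, Rest): payoffs 1, 7 → best response Heavy.
Fleet A against (Light, Light): payoffs 0, 9 → best response Heavy.
Fleet B against (Moderate, Rest): payoffs 8, 7 → best response Rest.
Fleet B against (Moderate, Light): payoffs 9, 8 → best response Rest.
Fleet B against (Heavy, Rest): payoffs 5, 9 → best response Light.
Fleet B against (Heavy, Light): payoffs 8, 0 → best response Rest.
Fleet C against (Moderate, Rest): payoffs 9, 0 → best response Rest.
Fleet C against (Moderate, Light): payoffs 3, 4 → best response Light.
Fleet C against (Heavy, Rest): payoffs 6, 1 → best response Rest.
Fleet C against (Heavy, Light): payoffs 5, 7 → best response Light.
Mutual best responses: (Moderate, Rest, Rest).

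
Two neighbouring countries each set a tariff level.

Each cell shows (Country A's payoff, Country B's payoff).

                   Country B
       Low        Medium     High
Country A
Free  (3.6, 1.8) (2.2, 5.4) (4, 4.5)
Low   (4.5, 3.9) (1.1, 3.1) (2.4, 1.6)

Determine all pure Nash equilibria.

(Free, Medium) and (Low, Low)

Country A against Low: payoffs 3.6, 4.5 → best response Low.
Country A against Medium: payoffs 2.2, 1.1 → best response Free.
Country A against High: payoffs 4, 2.4 → best response Free.
Country B against Free: payoffs 1.8, 5.4, 4.5 → best response Medium.
Country B against Low: payoffs 3.9, 3.1, 1.6 → best response Low.
Mutual best responses: (Free, Medium); (Low, Low).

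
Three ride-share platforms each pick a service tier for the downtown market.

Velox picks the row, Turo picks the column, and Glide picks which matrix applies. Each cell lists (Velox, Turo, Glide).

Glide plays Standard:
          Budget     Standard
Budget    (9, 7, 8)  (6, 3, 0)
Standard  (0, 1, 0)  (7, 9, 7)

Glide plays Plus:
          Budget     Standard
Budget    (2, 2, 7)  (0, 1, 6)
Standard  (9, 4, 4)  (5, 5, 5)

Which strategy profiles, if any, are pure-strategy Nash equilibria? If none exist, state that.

Velox against (Budget, Standard): payoffs 9, 0 → best response Budget.
Velox against (Budget, Plus): payoffs 2, 9 → best response Standard.
Velox against (Standard, Standard): payoffs 6, 7 → best response Standard.
Velox against (Standard, Plus): payoffs 0, 5 → best response Standard.
Turo against (Budget, Standard): payoffs 7, 3 → best response Budget.
Turo against (Budget, Plus): payoffs 2, 1 → best response Budget.
Turo against (Standard, Standard): payoffs 1, 9 → best response Standard.
Turo against (Standard, Plus): payoffs 4, 5 → best response Standard.
Glide against (Budget, Budget): payoffs 8, 7 → best response Standard.
Glide against (Budget, Standard): payoffs 0, 6 → best response Plus.
Glide against (Standard, Budget): payoffs 0, 4 → best response Plus.
Glide against (Standard, Standard): payoffs 7, 5 → best response Standard.
Mutual best responses: (Budget, Budget, Standard); (Standard, Standard, Standard).

The pure Nash equilibria are (Budget, Budget, Standard), (Standard, Standard, Standard).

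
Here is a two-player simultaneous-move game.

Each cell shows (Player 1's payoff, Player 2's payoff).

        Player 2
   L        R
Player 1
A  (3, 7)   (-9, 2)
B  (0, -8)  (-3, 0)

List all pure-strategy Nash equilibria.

Pure-strategy Nash equilibria: (A, L); (B, R)

Player 1 against L: payoffs 3, 0 → best response A.
Player 1 against R: payoffs -9, -3 → best response B.
Player 2 against A: payoffs 7, 2 → best response L.
Player 2 against B: payoffs -8, 0 → best response R.
Mutual best responses: (A, L); (B, R).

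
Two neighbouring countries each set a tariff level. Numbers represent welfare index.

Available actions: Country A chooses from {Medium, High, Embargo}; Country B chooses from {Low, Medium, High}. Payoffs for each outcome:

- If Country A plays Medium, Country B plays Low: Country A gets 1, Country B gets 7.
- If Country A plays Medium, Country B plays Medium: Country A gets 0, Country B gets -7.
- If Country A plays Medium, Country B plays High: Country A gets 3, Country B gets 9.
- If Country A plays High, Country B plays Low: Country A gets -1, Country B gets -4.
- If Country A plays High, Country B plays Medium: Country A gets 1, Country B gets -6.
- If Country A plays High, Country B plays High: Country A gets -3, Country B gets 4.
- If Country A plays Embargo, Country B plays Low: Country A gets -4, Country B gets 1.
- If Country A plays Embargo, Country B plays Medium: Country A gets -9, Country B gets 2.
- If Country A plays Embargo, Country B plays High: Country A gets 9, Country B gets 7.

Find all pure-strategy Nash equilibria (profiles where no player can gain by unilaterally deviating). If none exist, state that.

Country A against Low: payoffs 1, -1, -4 → best response Medium.
Country A against Medium: payoffs 0, 1, -9 → best response High.
Country A against High: payoffs 3, -3, 9 → best response Embargo.
Country B against Medium: payoffs 7, -7, 9 → best response High.
Country B against High: payoffs -4, -6, 4 → best response High.
Country B against Embargo: payoffs 1, 2, 7 → best response High.
Mutual best responses: (Embargo, High).

(Embargo, High)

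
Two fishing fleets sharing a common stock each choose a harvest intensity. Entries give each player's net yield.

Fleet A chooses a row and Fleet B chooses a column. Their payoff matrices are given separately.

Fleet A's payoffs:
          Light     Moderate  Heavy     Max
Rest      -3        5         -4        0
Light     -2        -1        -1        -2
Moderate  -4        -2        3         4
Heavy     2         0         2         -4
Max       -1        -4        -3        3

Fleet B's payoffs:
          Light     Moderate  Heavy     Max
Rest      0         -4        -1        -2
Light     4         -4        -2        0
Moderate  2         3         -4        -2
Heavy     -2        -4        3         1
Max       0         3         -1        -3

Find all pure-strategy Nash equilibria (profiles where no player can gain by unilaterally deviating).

There is no pure-strategy Nash equilibrium.

Mark each player's best response to every combination of opponents' strategies; a profile where every player is best-responding is a pure Nash equilibrium.
Fleet A against Light: payoffs -3, -2, -4, 2, -1 → best response Heavy.
Fleet A against Moderate: payoffs 5, -1, -2, 0, -4 → best response Rest.
Fleet A against Heavy: payoffs -4, -1, 3, 2, -3 → best response Moderate.
Fleet A against Max: payoffs 0, -2, 4, -4, 3 → best response Moderate.
Fleet B against Rest: payoffs 0, -4, -1, -2 → best response Light.
Fleet B against Light: payoffs 4, -4, -2, 0 → best response Light.
Fleet B against Moderate: payoffs 2, 3, -4, -2 → best response Moderate.
Fleet B against Heavy: payoffs -2, -4, 3, 1 → best response Heavy.
Fleet B against Max: payoffs 0, 3, -1, -3 → best response Moderate.
No profile is a mutual best response for all players.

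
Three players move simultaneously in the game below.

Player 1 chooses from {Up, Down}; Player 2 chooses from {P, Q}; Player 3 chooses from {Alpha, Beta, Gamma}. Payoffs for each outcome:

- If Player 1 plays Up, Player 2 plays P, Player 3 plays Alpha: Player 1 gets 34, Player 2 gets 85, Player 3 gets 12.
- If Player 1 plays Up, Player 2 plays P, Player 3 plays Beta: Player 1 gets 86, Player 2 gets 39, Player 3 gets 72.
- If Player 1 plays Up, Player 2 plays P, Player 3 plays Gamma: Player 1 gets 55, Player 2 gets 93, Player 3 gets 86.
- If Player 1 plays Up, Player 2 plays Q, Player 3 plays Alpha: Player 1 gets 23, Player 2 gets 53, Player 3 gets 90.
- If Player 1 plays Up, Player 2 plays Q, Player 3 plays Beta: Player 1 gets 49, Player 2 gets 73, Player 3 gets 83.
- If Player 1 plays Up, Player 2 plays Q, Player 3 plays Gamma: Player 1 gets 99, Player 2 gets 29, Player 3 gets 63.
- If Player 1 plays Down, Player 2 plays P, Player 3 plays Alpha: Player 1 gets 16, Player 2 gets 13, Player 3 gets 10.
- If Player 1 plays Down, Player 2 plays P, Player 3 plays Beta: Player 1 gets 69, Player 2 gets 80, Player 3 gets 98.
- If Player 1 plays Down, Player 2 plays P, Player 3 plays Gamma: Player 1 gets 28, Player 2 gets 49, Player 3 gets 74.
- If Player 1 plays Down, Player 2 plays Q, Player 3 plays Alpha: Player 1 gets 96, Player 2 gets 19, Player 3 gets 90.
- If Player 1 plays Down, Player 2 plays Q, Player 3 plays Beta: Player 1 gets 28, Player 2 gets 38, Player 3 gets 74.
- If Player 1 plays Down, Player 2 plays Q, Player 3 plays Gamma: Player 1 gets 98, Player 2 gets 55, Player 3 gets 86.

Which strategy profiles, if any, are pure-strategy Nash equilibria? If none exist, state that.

(Up, P, Gamma), (Down, Q, Alpha)

Player 1 against (P, Alpha): payoffs 34, 16 → best response Up.
Player 1 against (P, Beta): payoffs 86, 69 → best response Up.
Player 1 against (P, Gamma): payoffs 55, 28 → best response Up.
Player 1 against (Q, Alpha): payoffs 23, 96 → best response Down.
Player 1 against (Q, Beta): payoffs 49, 28 → best response Up.
Player 1 against (Q, Gamma): payoffs 99, 98 → best response Up.
Player 2 against (Up, Alpha): payoffs 85, 53 → best response P.
Player 2 against (Up, Beta): payoffs 39, 73 → best response Q.
Player 2 against (Up, Gamma): payoffs 93, 29 → best response P.
Player 2 against (Down, Alpha): payoffs 13, 19 → best response Q.
Player 2 against (Down, Beta): payoffs 80, 38 → best response P.
Player 2 against (Down, Gamma): payoffs 49, 55 → best response Q.
Player 3 against (Up, P): payoffs 12, 72, 86 → best response Gamma.
Player 3 against (Up, Q): payoffs 90, 83, 63 → best response Alpha.
Player 3 against (Down, P): payoffs 10, 98, 74 → best response Beta.
Player 3 against (Down, Q): payoffs 90, 74, 86 → best response Alpha.
Mutual best responses: (Up, P, Gamma); (Down, Q, Alpha).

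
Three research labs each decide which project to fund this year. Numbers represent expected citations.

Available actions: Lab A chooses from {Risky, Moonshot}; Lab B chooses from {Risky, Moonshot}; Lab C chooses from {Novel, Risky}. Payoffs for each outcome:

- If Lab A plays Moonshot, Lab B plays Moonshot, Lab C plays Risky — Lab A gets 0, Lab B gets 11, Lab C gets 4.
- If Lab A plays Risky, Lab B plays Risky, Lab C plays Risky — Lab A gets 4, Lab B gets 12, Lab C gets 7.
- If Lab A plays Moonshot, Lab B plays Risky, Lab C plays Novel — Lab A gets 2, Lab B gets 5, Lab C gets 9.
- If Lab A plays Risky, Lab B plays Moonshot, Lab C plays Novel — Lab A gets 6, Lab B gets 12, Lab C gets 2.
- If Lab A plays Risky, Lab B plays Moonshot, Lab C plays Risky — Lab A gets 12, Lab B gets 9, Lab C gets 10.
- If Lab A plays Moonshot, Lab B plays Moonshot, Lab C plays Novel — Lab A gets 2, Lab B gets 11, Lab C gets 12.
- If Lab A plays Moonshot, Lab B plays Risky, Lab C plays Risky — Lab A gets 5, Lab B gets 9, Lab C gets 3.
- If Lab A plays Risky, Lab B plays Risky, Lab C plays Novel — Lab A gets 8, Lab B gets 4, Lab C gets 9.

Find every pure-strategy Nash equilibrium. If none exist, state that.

This game has no pure Nash equilibrium.

(Risky, Risky, Novel): Lab B can switch to Moonshot (4 → 12). Not NE.
(Risky, Risky, Risky): Lab A can switch to Moonshot (4 → 5). Not NE.
(Risky, Moonshot, Novel): Lab C can switch to Risky (2 → 10). Not NE.
(Risky, Moonshot, Risky): Lab B can switch to Risky (9 → 12). Not NE.
(Moonshot, Risky, Novel): Lab A can switch to Risky (2 → 8). Not NE.
(Moonshot, Risky, Risky): Lab B can switch to Moonshot (9 → 11). Not NE.
(The remaining 2 profiles each have a profitable deviation by the same check.)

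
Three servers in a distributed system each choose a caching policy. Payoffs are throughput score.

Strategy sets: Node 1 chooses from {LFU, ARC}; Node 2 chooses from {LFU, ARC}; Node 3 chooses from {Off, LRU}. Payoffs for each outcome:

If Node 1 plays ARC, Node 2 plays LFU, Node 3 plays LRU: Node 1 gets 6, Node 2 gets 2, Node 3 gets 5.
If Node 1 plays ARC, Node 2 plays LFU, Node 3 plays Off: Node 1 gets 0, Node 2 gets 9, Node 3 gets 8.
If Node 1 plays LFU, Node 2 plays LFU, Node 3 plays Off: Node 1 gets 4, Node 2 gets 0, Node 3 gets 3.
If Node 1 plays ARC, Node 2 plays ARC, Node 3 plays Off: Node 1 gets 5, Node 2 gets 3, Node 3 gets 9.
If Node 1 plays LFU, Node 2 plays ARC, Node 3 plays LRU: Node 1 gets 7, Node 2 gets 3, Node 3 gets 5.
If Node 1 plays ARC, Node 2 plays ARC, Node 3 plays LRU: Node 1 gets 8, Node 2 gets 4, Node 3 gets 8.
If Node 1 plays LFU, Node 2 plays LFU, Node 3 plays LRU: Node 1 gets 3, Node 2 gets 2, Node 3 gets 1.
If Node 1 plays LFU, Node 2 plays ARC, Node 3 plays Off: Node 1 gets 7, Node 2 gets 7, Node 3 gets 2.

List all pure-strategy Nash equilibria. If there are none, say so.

This game has no pure Nash equilibrium.

Node 1 against (LFU, Off): payoffs 4, 0 → best response LFU.
Node 1 against (LFU, LRU): payoffs 3, 6 → best response ARC.
Node 1 against (ARC, Off): payoffs 7, 5 → best response LFU.
Node 1 against (ARC, LRU): payoffs 7, 8 → best response ARC.
Node 2 against (LFU, Off): payoffs 0, 7 → best response ARC.
Node 2 against (LFU, LRU): payoffs 2, 3 → best response ARC.
Node 2 against (ARC, Off): payoffs 9, 3 → best response LFU.
Node 2 against (ARC, LRU): payoffs 2, 4 → best response ARC.
Node 3 against (LFU, LFU): payoffs 3, 1 → best response Off.
Node 3 against (LFU, ARC): payoffs 2, 5 → best response LRU.
Node 3 against (ARC, LFU): payoffs 8, 5 → best response Off.
Node 3 against (ARC, ARC): payoffs 9, 8 → best response Off.
No profile is a mutual best response for all players.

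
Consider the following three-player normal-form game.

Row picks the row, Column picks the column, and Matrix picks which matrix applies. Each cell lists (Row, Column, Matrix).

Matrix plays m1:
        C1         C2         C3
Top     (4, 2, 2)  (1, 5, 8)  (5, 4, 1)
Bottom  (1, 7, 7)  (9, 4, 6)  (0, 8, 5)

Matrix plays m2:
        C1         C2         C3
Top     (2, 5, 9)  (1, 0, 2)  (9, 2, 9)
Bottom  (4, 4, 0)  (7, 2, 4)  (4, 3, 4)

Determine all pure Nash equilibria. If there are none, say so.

(Top, C1, m1): Column can switch to C2 (2 → 5). Not NE.
(Top, C1, m2): Row can switch to Bottom (2 → 4). Not NE.
(Top, C2, m1): Row can switch to Bottom (1 → 9). Not NE.
(Top, C2, m2): Row can switch to Bottom (1 → 7). Not NE.
(Top, C3, m1): Column can switch to C2 (4 → 5). Not NE.
(Top, C3, m2): Column can switch to C1 (2 → 5). Not NE.
(Bottom, C1, m1): Row can switch to Top (1 → 4). Not NE.
(Bottom, C1, m2): Matrix can switch to m1 (0 → 7). Not NE.
(Bottom, C2, m1): Column can switch to C1 (4 → 7). Not NE.
(Bottom, C2, m2): Column can switch to C1 (2 → 4). Not NE.
(Bottom, C3, m1): Row can switch to Top (0 → 5). Not NE.
(Bottom, C3, m2): Row can switch to Top (4 → 9). Not NE.

This game has no pure Nash equilibrium.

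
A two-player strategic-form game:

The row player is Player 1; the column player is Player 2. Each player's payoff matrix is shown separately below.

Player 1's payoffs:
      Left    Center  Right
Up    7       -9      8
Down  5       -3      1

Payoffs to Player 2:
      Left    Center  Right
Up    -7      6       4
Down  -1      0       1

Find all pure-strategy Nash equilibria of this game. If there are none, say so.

No pure-strategy Nash equilibrium.

Player 1 against Left: payoffs 7, 5 → best response Up.
Player 1 against Center: payoffs -9, -3 → best response Down.
Player 1 against Right: payoffs 8, 1 → best response Up.
Player 2 against Up: payoffs -7, 6, 4 → best response Center.
Player 2 against Down: payoffs -1, 0, 1 → best response Right.
No profile is a mutual best response for all players.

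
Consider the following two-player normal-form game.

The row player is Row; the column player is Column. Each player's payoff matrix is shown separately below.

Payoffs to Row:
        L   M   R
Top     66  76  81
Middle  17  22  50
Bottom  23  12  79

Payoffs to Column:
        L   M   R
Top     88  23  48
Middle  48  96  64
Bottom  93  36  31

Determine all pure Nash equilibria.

For each strategy profile, look for a profitable unilateral deviation.
(Top, L): Row gets 66, best alternative 23; Column gets 88, best alternative 48. No profitable deviation — NE.
(Top, M): Column can switch to L (23 → 88). Not NE.
(Top, R): Column can switch to L (48 → 88). Not NE.
(Middle, L): Row can switch to Top (17 → 66). Not NE.
(Middle, M): Row can switch to Top (22 → 76). Not NE.
(Middle, R): Row can switch to Top (50 → 81). Not NE.
(Bottom, L): Row can switch to Top (23 → 66). Not NE.
(Bottom, M): Row can switch to Top (12 → 76). Not NE.
(Bottom, R): Row can switch to Top (79 → 81). Not NE.

(Top, L)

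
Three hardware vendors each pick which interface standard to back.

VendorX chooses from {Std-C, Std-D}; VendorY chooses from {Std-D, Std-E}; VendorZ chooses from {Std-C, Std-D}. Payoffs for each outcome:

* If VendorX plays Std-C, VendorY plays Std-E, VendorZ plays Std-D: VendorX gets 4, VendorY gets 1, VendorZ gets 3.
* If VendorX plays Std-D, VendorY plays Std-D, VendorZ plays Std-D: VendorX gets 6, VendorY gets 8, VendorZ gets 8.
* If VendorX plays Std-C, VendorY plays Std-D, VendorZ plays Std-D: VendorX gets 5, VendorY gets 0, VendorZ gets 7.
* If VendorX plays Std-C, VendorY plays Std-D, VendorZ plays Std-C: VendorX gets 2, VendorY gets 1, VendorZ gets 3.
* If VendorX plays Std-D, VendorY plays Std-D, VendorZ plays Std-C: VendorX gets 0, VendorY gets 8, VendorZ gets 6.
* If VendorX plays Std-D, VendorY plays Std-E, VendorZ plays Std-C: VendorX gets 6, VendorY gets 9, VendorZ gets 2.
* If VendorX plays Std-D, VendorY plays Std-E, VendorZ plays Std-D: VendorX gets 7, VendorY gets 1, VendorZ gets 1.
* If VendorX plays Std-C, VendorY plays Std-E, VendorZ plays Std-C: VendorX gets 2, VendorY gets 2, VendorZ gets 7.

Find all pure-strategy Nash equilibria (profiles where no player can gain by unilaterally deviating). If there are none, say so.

VendorX against (Std-D, Std-C): payoffs 2, 0 → best response Std-C.
VendorX against (Std-D, Std-D): payoffs 5, 6 → best response Std-D.
VendorX against (Std-E, Std-C): payoffs 2, 6 → best response Std-D.
VendorX against (Std-E, Std-D): payoffs 4, 7 → best response Std-D.
VendorY against (Std-C, Std-C): payoffs 1, 2 → best response Std-E.
VendorY against (Std-C, Std-D): payoffs 0, 1 → best response Std-E.
VendorY against (Std-D, Std-C): payoffs 8, 9 → best response Std-E.
VendorY against (Std-D, Std-D): payoffs 8, 1 → best response Std-D.
VendorZ against (Std-C, Std-D): payoffs 3, 7 → best response Std-D.
VendorZ against (Std-C, Std-E): payoffs 7, 3 → best response Std-C.
VendorZ against (Std-D, Std-D): payoffs 6, 8 → best response Std-D.
VendorZ against (Std-D, Std-E): payoffs 2, 1 → best response Std-C.
Mutual best responses: (Std-D, Std-D, Std-D); (Std-D, Std-E, Std-C).

Pure-strategy Nash equilibria: (Std-D, Std-D, Std-D); (Std-D, Std-E, Std-C)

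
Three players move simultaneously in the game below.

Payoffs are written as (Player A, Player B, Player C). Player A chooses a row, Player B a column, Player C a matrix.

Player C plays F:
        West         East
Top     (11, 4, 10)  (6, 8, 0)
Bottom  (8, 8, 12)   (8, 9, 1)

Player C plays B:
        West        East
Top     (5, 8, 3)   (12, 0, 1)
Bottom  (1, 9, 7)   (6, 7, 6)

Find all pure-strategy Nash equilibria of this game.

There is no pure-strategy Nash equilibrium.

For each player, find the best response to each opponent profile; mutual best responses are the pure NE.
Player A against (West, F): payoffs 11, 8 → best response Top.
Player A against (West, B): payoffs 5, 1 → best response Top.
Player A against (East, F): payoffs 6, 8 → best response Bottom.
Player A against (East, B): payoffs 12, 6 → best response Top.
Player B against (Top, F): payoffs 4, 8 → best response East.
Player B against (Top, B): payoffs 8, 0 → best response West.
Player B against (Bottom, F): payoffs 8, 9 → best response East.
Player B against (Bottom, B): payoffs 9, 7 → best response West.
Player C against (Top, West): payoffs 10, 3 → best response F.
Player C against (Top, East): payoffs 0, 1 → best response B.
Player C against (Bottom, West): payoffs 12, 7 → best response F.
Player C against (Bottom, East): payoffs 1, 6 → best response B.
No profile is a mutual best response for all players.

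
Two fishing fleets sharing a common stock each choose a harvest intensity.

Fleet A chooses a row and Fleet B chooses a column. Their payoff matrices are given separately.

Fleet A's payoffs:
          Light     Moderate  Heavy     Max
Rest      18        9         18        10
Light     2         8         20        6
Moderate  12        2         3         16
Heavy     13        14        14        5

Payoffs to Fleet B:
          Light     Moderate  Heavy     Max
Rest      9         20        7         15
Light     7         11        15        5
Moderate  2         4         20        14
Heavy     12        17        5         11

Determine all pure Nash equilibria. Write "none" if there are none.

The pure Nash equilibria are (Light, Heavy) and (Heavy, Moderate).

(Rest, Light): Fleet B can switch to Moderate (9 → 20). Not NE.
(Rest, Moderate): Fleet A can switch to Heavy (9 → 14). Not NE.
(Rest, Heavy): Fleet A can switch to Light (18 → 20). Not NE.
(Rest, Max): Fleet A can switch to Moderate (10 → 16). Not NE.
(Light, Light): Fleet A can switch to Rest (2 → 18). Not NE.
(Light, Moderate): Fleet A can switch to Rest (8 → 9). Not NE.
(Light, Heavy): Fleet A gets 20, best alternative 18; Fleet B gets 15, best alternative 11. No profitable deviation — NE.
(Heavy, Moderate): Fleet A gets 14, best alternative 9; Fleet B gets 17, best alternative 12. No profitable deviation — NE.
(The remaining 8 profiles each have a profitable deviation by the same check.)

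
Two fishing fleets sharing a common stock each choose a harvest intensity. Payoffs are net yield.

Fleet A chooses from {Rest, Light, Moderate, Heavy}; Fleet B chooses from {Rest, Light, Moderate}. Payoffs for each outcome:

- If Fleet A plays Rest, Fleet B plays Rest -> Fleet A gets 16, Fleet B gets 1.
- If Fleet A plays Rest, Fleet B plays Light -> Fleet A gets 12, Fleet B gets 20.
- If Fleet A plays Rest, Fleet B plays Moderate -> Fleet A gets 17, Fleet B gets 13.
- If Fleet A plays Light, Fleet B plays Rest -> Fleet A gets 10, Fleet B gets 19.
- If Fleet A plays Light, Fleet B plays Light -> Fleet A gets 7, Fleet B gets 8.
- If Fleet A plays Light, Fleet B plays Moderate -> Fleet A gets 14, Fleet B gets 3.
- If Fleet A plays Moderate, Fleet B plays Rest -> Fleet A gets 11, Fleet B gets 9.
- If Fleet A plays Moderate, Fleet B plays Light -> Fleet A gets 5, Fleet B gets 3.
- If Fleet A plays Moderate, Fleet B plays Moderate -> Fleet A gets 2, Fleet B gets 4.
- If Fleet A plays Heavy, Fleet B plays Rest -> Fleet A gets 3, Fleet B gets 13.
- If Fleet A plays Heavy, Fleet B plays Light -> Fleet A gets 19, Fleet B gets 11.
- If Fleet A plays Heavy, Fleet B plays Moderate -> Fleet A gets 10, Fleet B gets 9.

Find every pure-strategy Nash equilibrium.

none

Fleet A against Rest: payoffs 16, 10, 11, 3 → best response Rest.
Fleet A against Light: payoffs 12, 7, 5, 19 → best response Heavy.
Fleet A against Moderate: payoffs 17, 14, 2, 10 → best response Rest.
Fleet B against Rest: payoffs 1, 20, 13 → best response Light.
Fleet B against Light: payoffs 19, 8, 3 → best response Rest.
Fleet B against Moderate: payoffs 9, 3, 4 → best response Rest.
Fleet B against Heavy: payoffs 13, 11, 9 → best response Rest.
No profile is a mutual best response for all players.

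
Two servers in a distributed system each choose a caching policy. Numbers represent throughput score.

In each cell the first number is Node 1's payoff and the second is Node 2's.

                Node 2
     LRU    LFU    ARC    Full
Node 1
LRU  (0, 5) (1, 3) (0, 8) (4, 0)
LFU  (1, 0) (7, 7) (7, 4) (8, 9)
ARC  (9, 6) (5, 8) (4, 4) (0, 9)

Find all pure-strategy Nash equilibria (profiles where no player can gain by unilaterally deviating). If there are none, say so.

(LFU, Full)

Check each profile: it is a Nash equilibrium iff no player can strictly gain by switching unilaterally.
(LRU, LRU): Node 1 can switch to LFU (0 → 1). Not NE.
(LRU, LFU): Node 1 can switch to LFU (1 → 7). Not NE.
(LRU, ARC): Node 1 can switch to LFU (0 → 7). Not NE.
(LRU, Full): Node 1 can switch to LFU (4 → 8). Not NE.
(LFU, LRU): Node 1 can switch to ARC (1 → 9). Not NE.
(LFU, LFU): Node 2 can switch to Full (7 → 9). Not NE.
(LFU, Full): Node 1 gets 8, best alternative 4; Node 2 gets 9, best alternative 7. No profitable deviation — NE.
(The remaining 5 profiles each have a profitable deviation by the same check.)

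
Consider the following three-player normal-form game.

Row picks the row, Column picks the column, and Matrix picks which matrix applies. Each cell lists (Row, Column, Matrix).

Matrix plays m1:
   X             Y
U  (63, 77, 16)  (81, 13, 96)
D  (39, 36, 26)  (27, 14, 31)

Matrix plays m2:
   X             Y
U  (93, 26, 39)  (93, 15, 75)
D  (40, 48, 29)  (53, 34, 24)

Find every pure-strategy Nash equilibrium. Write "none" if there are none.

Row against (X, m1): payoffs 63, 39 → best response U.
Row against (X, m2): payoffs 93, 40 → best response U.
Row against (Y, m1): payoffs 81, 27 → best response U.
Row against (Y, m2): payoffs 93, 53 → best response U.
Column against (U, m1): payoffs 77, 13 → best response X.
Column against (U, m2): payoffs 26, 15 → best response X.
Column against (D, m1): payoffs 36, 14 → best response X.
Column against (D, m2): payoffs 48, 34 → best response X.
Matrix against (U, X): payoffs 16, 39 → best response m2.
Matrix against (U, Y): payoffs 96, 75 → best response m1.
Matrix against (D, X): payoffs 26, 29 → best response m2.
Matrix against (D, Y): payoffs 31, 24 → best response m1.
Mutual best responses: (U, X, m2).

(U, X, m2)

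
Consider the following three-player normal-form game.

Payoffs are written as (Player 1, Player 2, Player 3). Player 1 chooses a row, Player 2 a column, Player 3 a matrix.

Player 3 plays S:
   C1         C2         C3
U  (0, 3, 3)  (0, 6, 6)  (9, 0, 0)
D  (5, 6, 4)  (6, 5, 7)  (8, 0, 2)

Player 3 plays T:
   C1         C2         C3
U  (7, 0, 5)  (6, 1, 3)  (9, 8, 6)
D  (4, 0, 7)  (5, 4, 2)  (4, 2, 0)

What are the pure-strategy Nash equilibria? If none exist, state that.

Player 1 against (C1, S): payoffs 0, 5 → best response D.
Player 1 against (C1, T): payoffs 7, 4 → best response U.
Player 1 against (C2, S): payoffs 0, 6 → best response D.
Player 1 against (C2, T): payoffs 6, 5 → best response U.
Player 1 against (C3, S): payoffs 9, 8 → best response U.
Player 1 against (C3, T): payoffs 9, 4 → best response U.
Player 2 against (U, S): payoffs 3, 6, 0 → best response C2.
Player 2 against (U, T): payoffs 0, 1, 8 → best response C3.
Player 2 against (D, S): payoffs 6, 5, 0 → best response C1.
Player 2 against (D, T): payoffs 0, 4, 2 → best response C2.
Player 3 against (U, C1): payoffs 3, 5 → best response T.
Player 3 against (U, C2): payoffs 6, 3 → best response S.
Player 3 against (U, C3): payoffs 0, 6 → best response T.
Player 3 against (D, C1): payoffs 4, 7 → best response T.
Player 3 against (D, C2): payoffs 7, 2 → best response S.
Player 3 against (D, C3): payoffs 2, 0 → best response S.
Mutual best responses: (U, C3, T).

(U, C3, T)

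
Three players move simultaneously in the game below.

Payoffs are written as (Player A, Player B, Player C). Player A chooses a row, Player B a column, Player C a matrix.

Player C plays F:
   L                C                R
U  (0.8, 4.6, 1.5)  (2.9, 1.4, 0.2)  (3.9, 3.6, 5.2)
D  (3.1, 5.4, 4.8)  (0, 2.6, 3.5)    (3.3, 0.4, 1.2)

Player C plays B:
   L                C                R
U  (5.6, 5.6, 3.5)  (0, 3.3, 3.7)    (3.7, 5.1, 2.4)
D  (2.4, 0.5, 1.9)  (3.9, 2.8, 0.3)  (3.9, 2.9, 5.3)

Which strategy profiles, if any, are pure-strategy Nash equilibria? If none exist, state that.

(U, L, F): Player A can switch to D (0.8 → 3.1). Not NE.
(U, L, B): Player A gets 5.6, best alternative 2.4; Player B gets 5.6, best alternative 5.1; Player C gets 3.5, best alternative 1.5. No profitable deviation — NE.
(U, C, F): Player B can switch to L (1.4 → 4.6). Not NE.
(U, C, B): Player A can switch to D (0 → 3.9). Not NE.
(U, R, F): Player B can switch to L (3.6 → 4.6). Not NE.
(U, R, B): Player A can switch to D (3.7 → 3.9). Not NE.
(D, L, F): Player A gets 3.1, best alternative 0.8; Player B gets 5.4, best alternative 2.6; Player C gets 4.8, best alternative 1.9. No profitable deviation — NE.
(D, L, B): Player A can switch to U (2.4 → 5.6). Not NE.
(D, C, F): Player A can switch to U (0 → 2.9). Not NE.
(D, C, B): Player B can switch to R (2.8 → 2.9). Not NE.
(D, R, B): Player A gets 3.9, best alternative 3.7; Player B gets 2.9, best alternative 2.8; Player C gets 5.3, best alternative 1.2. No profitable deviation — NE.
(The remaining 1 profile has a profitable deviation by the same check.)

(U, L, B); (D, L, F); (D, R, B)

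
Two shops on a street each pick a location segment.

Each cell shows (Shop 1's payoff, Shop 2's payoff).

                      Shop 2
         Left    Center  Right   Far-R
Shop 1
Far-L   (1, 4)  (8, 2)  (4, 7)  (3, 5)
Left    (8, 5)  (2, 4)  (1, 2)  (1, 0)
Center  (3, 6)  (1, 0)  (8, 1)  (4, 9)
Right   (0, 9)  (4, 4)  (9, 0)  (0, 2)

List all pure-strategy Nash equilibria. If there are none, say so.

The pure Nash equilibria are (Left, Left); (Center, Far-R).

Check each profile: it is a Nash equilibrium iff no player can strictly gain by switching unilaterally.
(Far-L, Left): Shop 1 can switch to Left (1 → 8). Not NE.
(Far-L, Center): Shop 2 can switch to Left (2 → 4). Not NE.
(Far-L, Right): Shop 1 can switch to Center (4 → 8). Not NE.
(Far-L, Far-R): Shop 1 can switch to Center (3 → 4). Not NE.
(Left, Left): Shop 1 gets 8, best alternative 3; Shop 2 gets 5, best alternative 4. No profitable deviation — NE.
(Left, Center): Shop 1 can switch to Far-L (2 → 8). Not NE.
(Left, Right): Shop 1 can switch to Far-L (1 → 4). Not NE.
(Left, Far-R): Shop 1 can switch to Far-L (1 → 3). Not NE.
(Center, Left): Shop 1 can switch to Left (3 → 8). Not NE.
(Center, Center): Shop 1 can switch to Far-L (1 → 8). Not NE.
(Center, Right): Shop 1 can switch to Right (8 → 9). Not NE.
(Center, Far-R): Shop 1 gets 4, best alternative 3; Shop 2 gets 9, best alternative 6. No profitable deviation — NE.
(Right, Left): Shop 1 can switch to Far-L (0 → 1). Not NE.
(Right, Center): Shop 1 can switch to Far-L (4 → 8). Not NE.
(The remaining 2 profiles each have a profitable deviation by the same check.)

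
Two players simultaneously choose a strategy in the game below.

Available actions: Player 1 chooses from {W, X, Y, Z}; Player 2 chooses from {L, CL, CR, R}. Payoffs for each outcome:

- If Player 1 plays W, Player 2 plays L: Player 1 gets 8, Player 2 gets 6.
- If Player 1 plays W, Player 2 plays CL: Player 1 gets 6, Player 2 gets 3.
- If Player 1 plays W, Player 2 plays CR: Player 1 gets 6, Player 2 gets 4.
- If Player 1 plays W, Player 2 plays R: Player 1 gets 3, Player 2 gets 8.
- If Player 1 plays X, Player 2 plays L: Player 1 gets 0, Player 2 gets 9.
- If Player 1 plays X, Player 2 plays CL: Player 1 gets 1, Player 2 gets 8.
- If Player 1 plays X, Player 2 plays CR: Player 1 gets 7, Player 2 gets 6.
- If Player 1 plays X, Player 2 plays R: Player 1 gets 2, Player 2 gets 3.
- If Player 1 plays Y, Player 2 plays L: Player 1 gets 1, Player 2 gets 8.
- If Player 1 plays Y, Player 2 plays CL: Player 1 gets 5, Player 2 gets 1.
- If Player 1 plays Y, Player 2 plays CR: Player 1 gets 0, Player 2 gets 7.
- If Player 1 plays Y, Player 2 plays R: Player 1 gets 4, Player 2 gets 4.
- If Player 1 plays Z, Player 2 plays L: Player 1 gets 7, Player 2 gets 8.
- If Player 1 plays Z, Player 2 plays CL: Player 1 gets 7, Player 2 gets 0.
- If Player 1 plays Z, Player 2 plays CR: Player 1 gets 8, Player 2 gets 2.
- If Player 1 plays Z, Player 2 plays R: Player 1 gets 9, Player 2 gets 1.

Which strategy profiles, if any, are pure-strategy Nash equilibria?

none

(W, L): Player 2 can switch to R (6 → 8). Not NE.
(W, CL): Player 1 can switch to Z (6 → 7). Not NE.
(W, CR): Player 1 can switch to X (6 → 7). Not NE.
(W, R): Player 1 can switch to Y (3 → 4). Not NE.
(X, L): Player 1 can switch to W (0 → 8). Not NE.
(X, CL): Player 1 can switch to W (1 → 6). Not NE.
(X, CR): Player 1 can switch to Z (7 → 8). Not NE.
(X, R): Player 1 can switch to W (2 → 3). Not NE.
(Y, L): Player 1 can switch to W (1 → 8). Not NE.
(Y, CL): Player 1 can switch to W (5 → 6). Not NE.
(Y, CR): Player 1 can switch to W (0 → 6). Not NE.
(Y, R): Player 1 can switch to Z (4 → 9). Not NE.
(The remaining 4 profiles each have a profitable deviation by the same check.)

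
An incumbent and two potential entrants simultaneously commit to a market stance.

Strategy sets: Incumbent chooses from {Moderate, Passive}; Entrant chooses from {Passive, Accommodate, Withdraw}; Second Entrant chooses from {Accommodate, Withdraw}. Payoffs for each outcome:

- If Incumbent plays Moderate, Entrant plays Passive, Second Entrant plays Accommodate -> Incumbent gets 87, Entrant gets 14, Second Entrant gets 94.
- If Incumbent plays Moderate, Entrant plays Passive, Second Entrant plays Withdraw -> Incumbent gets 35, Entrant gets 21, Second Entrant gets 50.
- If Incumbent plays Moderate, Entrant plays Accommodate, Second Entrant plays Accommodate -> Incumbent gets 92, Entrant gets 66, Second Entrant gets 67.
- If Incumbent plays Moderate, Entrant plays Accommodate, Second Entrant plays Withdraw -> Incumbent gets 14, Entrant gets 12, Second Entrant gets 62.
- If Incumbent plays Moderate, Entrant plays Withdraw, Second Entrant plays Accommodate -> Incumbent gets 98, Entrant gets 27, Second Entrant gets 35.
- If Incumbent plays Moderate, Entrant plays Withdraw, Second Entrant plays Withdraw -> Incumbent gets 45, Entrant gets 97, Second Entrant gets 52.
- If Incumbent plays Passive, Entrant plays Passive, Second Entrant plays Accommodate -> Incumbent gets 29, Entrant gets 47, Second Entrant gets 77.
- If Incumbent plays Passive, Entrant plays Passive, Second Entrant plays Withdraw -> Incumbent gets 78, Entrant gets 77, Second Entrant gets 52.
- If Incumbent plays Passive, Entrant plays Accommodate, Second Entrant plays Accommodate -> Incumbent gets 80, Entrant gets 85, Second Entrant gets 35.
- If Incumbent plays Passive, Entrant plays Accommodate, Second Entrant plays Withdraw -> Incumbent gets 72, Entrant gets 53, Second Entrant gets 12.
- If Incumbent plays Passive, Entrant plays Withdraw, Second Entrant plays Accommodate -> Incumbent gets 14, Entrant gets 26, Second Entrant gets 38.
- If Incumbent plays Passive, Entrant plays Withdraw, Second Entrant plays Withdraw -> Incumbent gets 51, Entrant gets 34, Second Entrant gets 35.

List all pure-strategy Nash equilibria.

Pure NE: (Moderate, Accommodate, Accommodate)

For each strategy profile, look for a profitable unilateral deviation.
(Moderate, Passive, Accommodate): Entrant can switch to Accommodate (14 → 66). Not NE.
(Moderate, Passive, Withdraw): Incumbent can switch to Passive (35 → 78). Not NE.
(Moderate, Accommodate, Accommodate): Incumbent gets 92, best alternative 80; Entrant gets 66, best alternative 27; Second Entrant gets 67, best alternative 62. No profitable deviation — NE.
(Moderate, Accommodate, Withdraw): Incumbent can switch to Passive (14 → 72). Not NE.
(Moderate, Withdraw, Accommodate): Entrant can switch to Accommodate (27 → 66). Not NE.
(Moderate, Withdraw, Withdraw): Incumbent can switch to Passive (45 → 51). Not NE.
(Passive, Passive, Accommodate): Incumbent can switch to Moderate (29 → 87). Not NE.
(Passive, Passive, Withdraw): Second Entrant can switch to Accommodate (52 → 77). Not NE.
(Passive, Accommodate, Accommodate): Incumbent can switch to Moderate (80 → 92). Not NE.
(Passive, Accommodate, Withdraw): Entrant can switch to Passive (53 → 77). Not NE.
(Passive, Withdraw, Accommodate): Incumbent can switch to Moderate (14 → 98). Not NE.
(Passive, Withdraw, Withdraw): Entrant can switch to Passive (34 → 77). Not NE.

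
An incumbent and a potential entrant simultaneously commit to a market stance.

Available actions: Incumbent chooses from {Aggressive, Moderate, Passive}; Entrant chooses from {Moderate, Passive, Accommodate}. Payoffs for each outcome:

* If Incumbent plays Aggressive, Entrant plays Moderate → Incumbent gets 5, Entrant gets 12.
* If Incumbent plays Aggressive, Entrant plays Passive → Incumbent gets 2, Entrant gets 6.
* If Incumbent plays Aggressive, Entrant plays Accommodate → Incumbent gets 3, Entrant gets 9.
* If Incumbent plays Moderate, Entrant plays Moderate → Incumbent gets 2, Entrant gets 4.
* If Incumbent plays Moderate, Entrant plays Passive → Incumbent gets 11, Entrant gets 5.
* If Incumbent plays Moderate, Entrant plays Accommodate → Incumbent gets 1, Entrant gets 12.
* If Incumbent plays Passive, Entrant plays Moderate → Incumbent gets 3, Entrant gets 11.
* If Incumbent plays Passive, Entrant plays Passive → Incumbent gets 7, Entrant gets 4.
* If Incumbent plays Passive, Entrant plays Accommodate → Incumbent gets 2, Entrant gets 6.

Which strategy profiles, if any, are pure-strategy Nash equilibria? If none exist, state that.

Incumbent against Moderate: payoffs 5, 2, 3 → best response Aggressive.
Incumbent against Passive: payoffs 2, 11, 7 → best response Moderate.
Incumbent against Accommodate: payoffs 3, 1, 2 → best response Aggressive.
Entrant against Aggressive: payoffs 12, 6, 9 → best response Moderate.
Entrant against Moderate: payoffs 4, 5, 12 → best response Accommodate.
Entrant against Passive: payoffs 11, 4, 6 → best response Moderate.
Mutual best responses: (Aggressive, Moderate).

Pure NE: (Aggressive, Moderate)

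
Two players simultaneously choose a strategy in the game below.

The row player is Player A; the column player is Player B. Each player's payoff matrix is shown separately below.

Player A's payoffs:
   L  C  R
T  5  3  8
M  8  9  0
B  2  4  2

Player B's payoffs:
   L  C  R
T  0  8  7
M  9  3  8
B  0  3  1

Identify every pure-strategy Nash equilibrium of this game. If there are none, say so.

The unique pure-strategy Nash equilibrium is (M, L).

Player A against L: payoffs 5, 8, 2 → best response M.
Player A against C: payoffs 3, 9, 4 → best response M.
Player A against R: payoffs 8, 0, 2 → best response T.
Player B against T: payoffs 0, 8, 7 → best response C.
Player B against M: payoffs 9, 3, 8 → best response L.
Player B against B: payoffs 0, 3, 1 → best response C.
Mutual best responses: (M, L).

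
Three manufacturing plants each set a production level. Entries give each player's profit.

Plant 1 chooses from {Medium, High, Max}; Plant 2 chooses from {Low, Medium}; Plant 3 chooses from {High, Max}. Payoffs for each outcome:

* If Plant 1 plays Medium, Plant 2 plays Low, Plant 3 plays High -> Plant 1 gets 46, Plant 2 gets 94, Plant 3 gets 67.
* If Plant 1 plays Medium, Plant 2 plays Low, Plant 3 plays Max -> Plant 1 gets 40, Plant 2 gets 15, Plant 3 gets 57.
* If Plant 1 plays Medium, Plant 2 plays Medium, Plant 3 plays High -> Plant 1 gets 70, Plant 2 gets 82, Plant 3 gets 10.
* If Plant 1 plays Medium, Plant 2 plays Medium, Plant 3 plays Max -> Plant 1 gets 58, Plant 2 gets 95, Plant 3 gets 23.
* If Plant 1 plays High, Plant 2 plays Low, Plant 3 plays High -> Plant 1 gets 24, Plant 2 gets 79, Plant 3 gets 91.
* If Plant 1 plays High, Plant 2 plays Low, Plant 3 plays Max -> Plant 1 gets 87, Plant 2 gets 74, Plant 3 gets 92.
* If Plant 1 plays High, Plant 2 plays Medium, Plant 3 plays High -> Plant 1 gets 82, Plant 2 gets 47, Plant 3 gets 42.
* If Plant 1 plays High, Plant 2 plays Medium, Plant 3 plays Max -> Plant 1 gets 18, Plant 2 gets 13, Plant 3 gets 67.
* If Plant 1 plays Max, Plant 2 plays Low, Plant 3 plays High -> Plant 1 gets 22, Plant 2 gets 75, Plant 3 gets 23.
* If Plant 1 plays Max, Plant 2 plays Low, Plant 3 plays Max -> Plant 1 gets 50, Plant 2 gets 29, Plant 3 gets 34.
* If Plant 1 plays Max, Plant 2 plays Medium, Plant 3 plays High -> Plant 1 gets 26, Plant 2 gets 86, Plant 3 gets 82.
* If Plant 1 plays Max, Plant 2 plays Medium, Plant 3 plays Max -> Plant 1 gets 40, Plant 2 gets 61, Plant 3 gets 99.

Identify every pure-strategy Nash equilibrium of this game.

Pure-strategy Nash equilibria: (Medium, Low, High) and (Medium, Medium, Max) and (High, Low, Max)

For each player, find the best response to each opponent profile; mutual best responses are the pure NE.
Plant 1 against (Low, High): payoffs 46, 24, 22 → best response Medium.
Plant 1 against (Low, Max): payoffs 40, 87, 50 → best response High.
Plant 1 against (Medium, High): payoffs 70, 82, 26 → best response High.
Plant 1 against (Medium, Max): payoffs 58, 18, 40 → best response Medium.
Plant 2 against (Medium, High): payoffs 94, 82 → best response Low.
Plant 2 against (Medium, Max): payoffs 15, 95 → best response Medium.
Plant 2 against (High, High): payoffs 79, 47 → best response Low.
Plant 2 against (High, Max): payoffs 74, 13 → best response Low.
Plant 2 against (Max, High): payoffs 75, 86 → best response Medium.
Plant 2 against (Max, Max): payoffs 29, 61 → best response Medium.
Plant 3 against (Medium, Low): payoffs 67, 57 → best response High.
Plant 3 against (Medium, Medium): payoffs 10, 23 → best response Max.
Plant 3 against (High, Low): payoffs 91, 92 → best response Max.
Plant 3 against (High, Medium): payoffs 42, 67 → best response Max.
Plant 3 against (Max, Low): payoffs 23, 34 → best response Max.
Plant 3 against (Max, Medium): payoffs 82, 99 → best response Max.
Mutual best responses: (Medium, Low, High); (Medium, Medium, Max); (High, Low, Max).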